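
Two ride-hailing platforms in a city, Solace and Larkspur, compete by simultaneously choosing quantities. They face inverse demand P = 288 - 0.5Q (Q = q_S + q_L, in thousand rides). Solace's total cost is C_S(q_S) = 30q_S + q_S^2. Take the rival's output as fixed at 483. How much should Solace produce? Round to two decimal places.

With the rival's output fixed at 483, Solace's profit is π_S = (288 - (1/2)·483 - (1/2)q_S)q_S - (30q_S + q_S²) = (93/2 - (1/2)q_S)q_S - (30q_S + q_S²).
∂π_S/∂q_S = 33/2 - 3q_S = 0, so q_S = 11/2.

5.50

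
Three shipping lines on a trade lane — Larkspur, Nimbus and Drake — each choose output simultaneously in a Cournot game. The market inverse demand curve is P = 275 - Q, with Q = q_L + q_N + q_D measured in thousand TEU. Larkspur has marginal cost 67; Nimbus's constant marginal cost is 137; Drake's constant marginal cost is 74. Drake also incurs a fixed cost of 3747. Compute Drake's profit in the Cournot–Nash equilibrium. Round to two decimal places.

381.06

Larkspur's profit: π_L = (275 - Q)q_L - (67q_L). Setting ∂π_L/∂q_L = 0: 208 - 2q_L - (q_N + q_D) = 0.
Nimbus's first-order condition: 138 - 2q_N - (q_L + q_D) = 0.
Drake's profit: π_D = (275 - Q)q_D - (74q_D). Setting ∂π_D/∂q_D = 0: 201 - 2q_D - (q_L + q_N) = 0.
Summing all 3 equations gives 547 − 4Q = 0, hence Q = 547/4.
Back-substituting: q_L = (208 − 547/4) = 285/4, q_N = (138 − 547/4) = 5/4, q_D = (201 − 547/4) = 257/4.
Price P = 275 - 547/4 = 553/4.
Drake's profit: (553/4 - 74)·(257/4) - 3747 = 381.0625.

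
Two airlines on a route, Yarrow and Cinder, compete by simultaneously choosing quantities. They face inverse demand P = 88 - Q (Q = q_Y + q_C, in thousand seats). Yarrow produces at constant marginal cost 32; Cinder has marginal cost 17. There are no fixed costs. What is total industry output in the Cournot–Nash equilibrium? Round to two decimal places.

Yarrow's profit: π_Y = (88 - Q)q_Y - (32q_Y). Setting ∂π_Y/∂q_Y = 0: 56 - 2q_Y - (q_C) = 0.
Cinder's first-order condition: 71 - 2q_C - (q_Y) = 0.
Rearranging gives the reaction functions q_Y = (56 - q_C)/2 and q_C = (71 - q_Y)/2.
Substituting one into the other gives q_Y = 41/3 and q_C = 86/3.
Total output Q = 41/3 + 86/3 = 127/3.

42.33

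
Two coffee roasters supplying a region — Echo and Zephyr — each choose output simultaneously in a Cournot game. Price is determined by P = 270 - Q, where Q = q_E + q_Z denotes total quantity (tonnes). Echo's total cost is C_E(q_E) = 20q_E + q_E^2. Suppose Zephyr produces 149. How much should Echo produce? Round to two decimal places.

With the rival's output fixed at 149, Echo's profit is π_E = (270 - 149 - q_E)q_E - (20q_E + q_E²) = (121 - q_E)q_E - (20q_E + q_E²).
∂π_E/∂q_E = 101 - 4q_E = 0, so q_E = 101/4.

25.25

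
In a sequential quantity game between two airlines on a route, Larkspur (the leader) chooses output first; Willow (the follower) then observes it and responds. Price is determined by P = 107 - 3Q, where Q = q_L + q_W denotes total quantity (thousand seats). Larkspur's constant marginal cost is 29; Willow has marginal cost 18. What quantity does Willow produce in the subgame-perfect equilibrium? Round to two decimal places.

Solve by backward induction. Given q_L, the follower Willow maximises π_W = (107 - 3q_L - 3q_W)q_W - 18q_W.
∂π_W/∂q_W = 89 - 3q_L - 6q_W = 0 gives the reaction function q_W = (89 - 3q_L)/6.
Larkspur substitutes q_W(q_L) into its own profit: π_L = q_L(107 - 3q_L - (89 - 3q_L)/2) - 29q_L = (125/2 - (3/2)q_L)q_L - 29q_L.
The leader's first-order condition 67/2 - 3q_L = 0 yields q_L = 67/6.
Then q_W = (89 - 3·(67/6))/6 = 37/4.

9.25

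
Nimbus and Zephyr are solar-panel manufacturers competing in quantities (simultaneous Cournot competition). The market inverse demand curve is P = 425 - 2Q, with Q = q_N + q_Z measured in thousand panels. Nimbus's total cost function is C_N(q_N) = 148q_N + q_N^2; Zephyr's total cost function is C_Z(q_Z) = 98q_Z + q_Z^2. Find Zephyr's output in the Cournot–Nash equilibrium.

44

Nimbus's profit: π_N = (425 - 2Q)q_N - (148q_N + q_N²). Setting ∂π_N/∂q_N = 0: 277 - 6q_N - 2(q_Z) = 0.
Zephyr's first-order condition: 327 - 6q_Z - 2(q_N) = 0.
So q_N = (277 - 2q_Z)/6 and q_Z = (327 - 2q_N)/6.
Solving the pair: q_N = 63/2, q_Z = 44.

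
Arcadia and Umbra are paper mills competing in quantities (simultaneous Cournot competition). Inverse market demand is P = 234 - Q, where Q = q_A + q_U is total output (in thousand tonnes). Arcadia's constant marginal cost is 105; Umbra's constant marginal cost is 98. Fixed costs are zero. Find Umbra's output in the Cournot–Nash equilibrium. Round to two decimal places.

47.67

Arcadia's profit: π_A = (234 - Q)q_A - (105q_A). Setting ∂π_A/∂q_A = 0: 129 - 2q_A - (q_U) = 0.
Umbra's first-order condition: 136 - 2q_U - (q_A) = 0.
Best responses: q_A = (129 - q_U)/2, q_U = (136 - q_A)/2.
Solving the pair: q_A = 122/3, q_U = 143/3.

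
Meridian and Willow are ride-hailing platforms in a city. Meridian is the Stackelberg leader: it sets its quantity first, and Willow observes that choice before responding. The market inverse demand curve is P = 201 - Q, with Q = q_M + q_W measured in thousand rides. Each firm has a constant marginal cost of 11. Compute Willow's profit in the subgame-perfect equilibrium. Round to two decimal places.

2256.25

The follower Willow best-responds to any q_M: π_W = (201 - Q)q_W - 11q_W.
∂π_W/∂q_W = 190 - q_M - 2q_W = 0 gives the reaction function q_W = (190 - q_M)/2.
The leader anticipates this reaction. Substituting into P = 201 - Q gives P = 106 - (1/2)q_M, so π_M = (106 - (1/2)q_M)q_M - 11q_M.
Leader FOC: 95 - q_M = 0, so q_M = 95.
Then q_W = (190 - 95)/2 = 95/2.
Price P = 201 - 285/2 = 117/2.
Willow's profit: (117/2 - 11)·(95/2) = 2256.2500.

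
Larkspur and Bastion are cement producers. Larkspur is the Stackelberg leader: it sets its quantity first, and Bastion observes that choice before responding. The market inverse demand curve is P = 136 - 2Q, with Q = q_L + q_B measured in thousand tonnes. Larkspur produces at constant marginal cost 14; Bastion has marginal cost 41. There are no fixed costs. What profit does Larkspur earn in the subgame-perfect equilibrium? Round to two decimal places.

Solve by backward induction. Given q_L, the follower Bastion maximises π_B = (136 - 2q_L - 2q_B)q_B - 41q_B.
∂π_B/∂q_B = 95 - 2q_L - 4q_B = 0 gives the reaction function q_B = (95 - 2q_L)/4.
Larkspur substitutes q_B(q_L) into its own profit: π_L = q_L(136 - 2q_L - (95 - 2q_L)/2) - 14q_L = (177/2 - q_L)q_L - 14q_L.
Maximising: ∂π_L/∂q_L = 149/2 - 2q_L = 0, giving q_L = 149/4.
Then q_B = (95 - 2·(149/4))/4 = 41/8.
Price P = 136 - 2·(339/8) = 205/4.
Larkspur's profit: (205/4 - 14)·(149/4) = 1387.5625.

1387.56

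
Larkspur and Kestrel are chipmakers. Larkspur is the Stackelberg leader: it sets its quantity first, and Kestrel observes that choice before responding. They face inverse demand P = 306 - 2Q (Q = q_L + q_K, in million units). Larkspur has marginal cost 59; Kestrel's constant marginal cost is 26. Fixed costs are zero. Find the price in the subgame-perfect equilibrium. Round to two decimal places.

112.50

Solve by backward induction. Given q_L, the follower Kestrel maximises π_K = (306 - 2q_L - 2q_K)q_K - 26q_K.
Follower FOC: 280 - 2q_L - 4q_K = 0, so q_K(q_L) = (280 - 2q_L)/4.
Larkspur substitutes q_K(q_L) into its own profit: π_L = q_L(306 - 2q_L - (280 - 2q_L)/2) - 59q_L = (166 - q_L)q_L - 59q_L.
The leader's first-order condition 107 - 2q_L = 0 yields q_L = 107/2.
Then q_K = (280 - 2·(107/2))/4 = 173/4.
Total output Q = 387/4, so price P = 306 - 2·(387/4) = 225/2.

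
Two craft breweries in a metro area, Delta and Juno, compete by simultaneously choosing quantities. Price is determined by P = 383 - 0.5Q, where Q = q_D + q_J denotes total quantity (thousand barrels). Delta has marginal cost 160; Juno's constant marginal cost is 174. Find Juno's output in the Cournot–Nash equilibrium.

130

Delta's profit: π_D = (383 - 0.5Q)q_D - (160q_D). Setting ∂π_D/∂q_D = 0: 223 - q_D - (1/2)(q_J) = 0.
Juno's profit: π_J = (383 - 0.5Q)q_J - (174q_J). Setting ∂π_J/∂q_J = 0: 209 - q_J - (1/2)(q_D) = 0.
Rearranging gives the reaction functions q_D = (223 - (1/2)q_J) and q_J = (209 - (1/2)q_D).
Substituting one into the other gives q_D = 158 and q_J = 130.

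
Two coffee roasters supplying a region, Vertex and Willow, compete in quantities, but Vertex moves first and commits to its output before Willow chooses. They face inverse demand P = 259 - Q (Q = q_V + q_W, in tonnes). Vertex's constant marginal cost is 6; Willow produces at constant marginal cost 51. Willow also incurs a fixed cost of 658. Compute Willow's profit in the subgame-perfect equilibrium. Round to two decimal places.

212.25

The follower Willow best-responds to any q_V: π_W = (259 - Q)q_W - 51q_W.
Setting the follower's marginal profit to zero, 208 - q_V - 2q_W = 0, i.e. q_W = (208 - q_V)/2.
Vertex substitutes q_W(q_V) into its own profit: π_V = q_V(259 - q_V - (208 - q_V)/2) - 6q_V = (155 - (1/2)q_V)q_V - 6q_V.
Leader FOC: 149 - q_V = 0, so q_V = 149.
Then q_W = (208 - 149)/2 = 59/2.
Price P = 259 - 357/2 = 161/2.
Willow's profit: (161/2 - 51)·(59/2) - 658 = 849/4.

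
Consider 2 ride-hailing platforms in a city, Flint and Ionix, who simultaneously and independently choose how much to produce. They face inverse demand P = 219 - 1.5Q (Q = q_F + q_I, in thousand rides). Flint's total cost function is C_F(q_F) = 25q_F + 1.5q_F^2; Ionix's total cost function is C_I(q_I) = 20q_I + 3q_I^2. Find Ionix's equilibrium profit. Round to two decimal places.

1370.15

Flint's profit: π_F = (219 - 1.5Q)q_F - (25q_F + (3/2)q_F²). Setting ∂π_F/∂q_F = 0: 194 - 6q_F - (3/2)(q_I) = 0.
Ionix's profit: π_I = (219 - 1.5Q)q_I - (20q_I + 3q_I²). Setting ∂π_I/∂q_I = 0: 199 - 9q_I - (3/2)(q_F) = 0.
Rearranging gives the reaction functions q_F = (194 - (3/2)q_I)/6 and q_I = (199 - (3/2)q_F)/9.
Substituting one into the other gives q_F = 1930/69 and q_I = 1204/69.
Price P = 219 - (3/2)·45.4203 = 150.8696.
Ionix's profit: 150.8696·(1204/69) - 20·(1204/69) - 3(1204/69)² = 1370.1474.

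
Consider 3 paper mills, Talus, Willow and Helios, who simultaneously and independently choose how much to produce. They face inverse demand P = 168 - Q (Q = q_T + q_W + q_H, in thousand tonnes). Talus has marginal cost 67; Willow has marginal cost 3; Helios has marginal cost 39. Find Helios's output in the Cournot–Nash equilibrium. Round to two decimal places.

Talus's profit: π_T = (168 - Q)q_T - (67q_T). Setting ∂π_T/∂q_T = 0: 101 - 2q_T - (q_W + q_H) = 0.
Willow's first-order condition: 165 - 2q_W - (q_T + q_H) = 0.
Helios's profit: π_H = (168 - Q)q_H - (39q_H). Setting ∂π_H/∂q_H = 0: 129 - 2q_H - (q_T + q_W) = 0.
Summing all 3 equations gives 395 − 4Q = 0, hence Q = 395/4.
Back-substituting: q_T = (101 − 395/4) = 9/4, q_W = (165 − 395/4) = 265/4, q_H = (129 − 395/4) = 121/4.

30.25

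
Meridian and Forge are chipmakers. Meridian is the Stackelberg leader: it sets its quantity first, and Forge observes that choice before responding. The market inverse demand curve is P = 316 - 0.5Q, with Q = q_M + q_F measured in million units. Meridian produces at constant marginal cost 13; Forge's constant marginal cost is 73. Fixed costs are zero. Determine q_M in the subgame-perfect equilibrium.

The follower Forge best-responds to any q_M: π_F = (316 - 0.5Q)q_F - 73q_F.
∂π_F/∂q_F = 243 - (1/2)q_M - q_F = 0 gives the reaction function q_F = (243 - (1/2)q_M).
Meridian substitutes q_F(q_M) into its own profit: π_M = q_M(316 - (1/2)q_M - (243 - (1/2)q_M)/2) - 13q_M = (389/2 - (1/4)q_M)q_M - 13q_M.
Maximising: ∂π_M/∂q_M = 363/2 - (1/2)q_M = 0, giving q_M = 363.
Then q_F = (243 - (1/2)·363) = 123/2.

363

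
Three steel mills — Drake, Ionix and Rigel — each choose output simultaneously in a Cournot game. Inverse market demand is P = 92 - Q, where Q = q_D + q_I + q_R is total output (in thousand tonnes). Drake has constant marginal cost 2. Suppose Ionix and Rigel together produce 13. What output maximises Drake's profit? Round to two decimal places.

With rivals' combined output fixed at 13, Drake's profit is π_D = (92 - 13 - q_D)q_D - (2q_D) = (79 - q_D)q_D - (2q_D).
∂π_D/∂q_D = 77 - 2q_D = 0, so q_D = 77/2.

38.50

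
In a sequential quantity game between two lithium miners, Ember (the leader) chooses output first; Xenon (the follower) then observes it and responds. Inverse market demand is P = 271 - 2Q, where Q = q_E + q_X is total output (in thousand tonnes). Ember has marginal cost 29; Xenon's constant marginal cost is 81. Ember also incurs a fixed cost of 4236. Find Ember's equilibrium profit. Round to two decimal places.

1166.25

The follower Xenon best-responds to any q_E: π_X = (271 - 2Q)q_X - 81q_X.
Follower FOC: 190 - 2q_E - 4q_X = 0, so q_X(q_E) = (190 - 2q_E)/4.
The leader anticipates this reaction. Substituting into P = 271 - 2Q gives P = 176 - q_E, so π_E = (176 - q_E)q_E - 29q_E.
The leader's first-order condition 147 - 2q_E = 0 yields q_E = 147/2.
Then q_X = (190 - 2·(147/2))/4 = 43/4.
Price P = 271 - 2·(337/4) = 205/2.
Ember's profit: (205/2 - 29)·(147/2) - 4236 = 1166.2500.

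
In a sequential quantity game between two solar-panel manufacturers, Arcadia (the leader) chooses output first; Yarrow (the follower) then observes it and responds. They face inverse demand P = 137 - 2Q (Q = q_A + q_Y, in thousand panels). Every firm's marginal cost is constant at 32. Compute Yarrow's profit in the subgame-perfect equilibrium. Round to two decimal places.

Solve by backward induction. Given q_A, the follower Yarrow maximises π_Y = (137 - 2q_A - 2q_Y)q_Y - 32q_Y.
Setting the follower's marginal profit to zero, 105 - 2q_A - 4q_Y = 0, i.e. q_Y = (105 - 2q_A)/4.
The leader anticipates this reaction. Substituting into P = 137 - 2Q gives P = 169/2 - q_A, so π_A = (169/2 - q_A)q_A - 32q_A.
Maximising: ∂π_A/∂q_A = 105/2 - 2q_A = 0, giving q_A = 105/4.
Then q_Y = (105 - 2·(105/4))/4 = 105/8.
Price P = 137 - 2·(315/8) = 233/4.
Yarrow's profit: (233/4 - 32)·(105/8) = 344.5313.

344.53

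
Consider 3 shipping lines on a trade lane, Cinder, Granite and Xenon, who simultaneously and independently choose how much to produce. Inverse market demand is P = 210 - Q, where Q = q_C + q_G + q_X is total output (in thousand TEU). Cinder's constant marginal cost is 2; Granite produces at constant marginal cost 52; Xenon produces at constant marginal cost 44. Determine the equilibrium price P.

77

Cinder's profit: π_C = (210 - Q)q_C - (2q_C). Setting ∂π_C/∂q_C = 0: 208 - 2q_C - (q_G + q_X) = 0.
Granite's profit: π_G = (210 - Q)q_G - (52q_G). Setting ∂π_G/∂q_G = 0: 158 - 2q_G - (q_C + q_X) = 0.
Xenon's first-order condition: 166 - 2q_X - (q_C + q_G) = 0.
Summing all 3 equations gives 532 − 4Q = 0, hence Q = 133.
Back-substituting: q_C = (208 − 133) = 75, q_G = (158 − 133) = 25, q_X = (166 − 133) = 33.
Total output Q = 133, so price P = 210 - 133 = 77.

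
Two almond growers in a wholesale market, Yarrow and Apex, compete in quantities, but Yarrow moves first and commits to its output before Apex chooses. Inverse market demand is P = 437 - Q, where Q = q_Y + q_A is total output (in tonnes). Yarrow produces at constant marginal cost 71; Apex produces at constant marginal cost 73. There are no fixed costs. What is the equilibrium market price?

163

The follower Apex best-responds to any q_Y: π_A = (437 - Q)q_A - 73q_A.
∂π_A/∂q_A = 364 - q_Y - 2q_A = 0 gives the reaction function q_A = (364 - q_Y)/2.
The leader anticipates this reaction. Substituting into P = 437 - Q gives P = 255 - (1/2)q_Y, so π_Y = (255 - (1/2)q_Y)q_Y - 71q_Y.
Leader FOC: 184 - q_Y = 0, so q_Y = 184.
Then q_A = (364 - 184)/2 = 90.
Total output Q = 274, so price P = 437 - 274 = 163.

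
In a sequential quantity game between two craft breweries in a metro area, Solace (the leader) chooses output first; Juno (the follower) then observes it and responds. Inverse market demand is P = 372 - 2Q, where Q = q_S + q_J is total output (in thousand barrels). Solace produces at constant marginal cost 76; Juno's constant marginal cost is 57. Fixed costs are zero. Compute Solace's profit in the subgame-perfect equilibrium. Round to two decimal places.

4795.56

The follower Juno best-responds to any q_S: π_J = (372 - 2Q)q_J - 57q_J.
Follower FOC: 315 - 2q_S - 4q_J = 0, so q_J(q_S) = (315 - 2q_S)/4.
Solace substitutes q_J(q_S) into its own profit: π_S = q_S(372 - 2q_S - (315 - 2q_S)/2) - 76q_S = (429/2 - q_S)q_S - 76q_S.
Maximising: ∂π_S/∂q_S = 277/2 - 2q_S = 0, giving q_S = 277/4.
Then q_J = (315 - 2·(277/4))/4 = 353/8.
Price P = 372 - 2·(907/8) = 581/4.
Solace's profit: (581/4 - 76)·(277/4) = 4795.5625.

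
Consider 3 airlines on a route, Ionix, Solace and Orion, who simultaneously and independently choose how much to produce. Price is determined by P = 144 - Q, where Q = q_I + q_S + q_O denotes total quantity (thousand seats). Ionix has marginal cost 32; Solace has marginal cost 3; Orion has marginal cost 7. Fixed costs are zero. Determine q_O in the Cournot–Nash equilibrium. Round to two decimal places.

39.50

Ionix's profit: π_I = (144 - Q)q_I - (32q_I). Setting ∂π_I/∂q_I = 0: 112 - 2q_I - (q_S + q_O) = 0.
Solace's profit: π_S = (144 - Q)q_S - (3q_S). Setting ∂π_S/∂q_S = 0: 141 - 2q_S - (q_I + q_O) = 0.
Orion's first-order condition: 137 - 2q_O - (q_I + q_S) = 0.
Adding the 3 conditions: 390 − 2Q − 2Q = 0, i.e. Q = 195/2.
Back-substituting: q_I = (112 − 195/2) = 29/2, q_S = (141 − 195/2) = 87/2, q_O = (137 − 195/2) = 79/2.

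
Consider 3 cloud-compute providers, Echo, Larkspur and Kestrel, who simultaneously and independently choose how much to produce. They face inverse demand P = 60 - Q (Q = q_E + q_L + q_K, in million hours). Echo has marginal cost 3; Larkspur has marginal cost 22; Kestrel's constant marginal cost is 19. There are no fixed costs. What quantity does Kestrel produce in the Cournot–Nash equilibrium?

7

Echo's profit: π_E = (60 - Q)q_E - (3q_E). Setting ∂π_E/∂q_E = 0: 57 - 2q_E - (q_L + q_K) = 0.
Larkspur's profit: π_L = (60 - Q)q_L - (22q_L). Setting ∂π_L/∂q_L = 0: 38 - 2q_L - (q_E + q_K) = 0.
Kestrel's first-order condition: 41 - 2q_K - (q_E + q_L) = 0.
Summing all 3 equations gives 136 − 4Q = 0, hence Q = 34.
Back-substituting: q_E = (57 − 34) = 23, q_L = (38 − 34) = 4, q_K = (41 − 34) = 7.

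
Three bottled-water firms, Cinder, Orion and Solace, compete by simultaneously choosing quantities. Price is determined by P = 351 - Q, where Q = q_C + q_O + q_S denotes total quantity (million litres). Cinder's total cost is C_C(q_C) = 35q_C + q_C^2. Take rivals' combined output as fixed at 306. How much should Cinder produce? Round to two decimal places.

2.50

With rivals' combined output fixed at 306, Cinder's profit is π_C = (351 - 306 - q_C)q_C - (35q_C + q_C²) = (45 - q_C)q_C - (35q_C + q_C²).
∂π_C/∂q_C = 10 - 4q_C = 0, so q_C = 5/2.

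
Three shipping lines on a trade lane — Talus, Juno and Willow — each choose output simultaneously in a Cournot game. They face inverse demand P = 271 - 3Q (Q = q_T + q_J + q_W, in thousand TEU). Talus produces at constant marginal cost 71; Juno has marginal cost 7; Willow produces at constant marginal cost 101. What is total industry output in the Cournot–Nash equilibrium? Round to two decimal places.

52.83

Talus's profit: π_T = (271 - 3Q)q_T - (71q_T). Setting ∂π_T/∂q_T = 0: 200 - 6q_T - 3(q_J + q_W) = 0.
Juno's first-order condition: 264 - 6q_J - 3(q_T + q_W) = 0.
Willow's profit: π_W = (271 - 3Q)q_W - (101q_W). Setting ∂π_W/∂q_W = 0: 170 - 6q_W - 3(q_T + q_J) = 0.
Summing all 3 equations gives 634 − 12Q = 0, hence Q = 317/6.
Back-substituting: q_T = (200 − 317/2)/3 = 83/6, q_J = (264 − 317/2)/3 = 211/6, q_W = (170 − 317/2)/3 = 23/6.
Total output Q = 83/6 + 211/6 + 23/6 = 317/6.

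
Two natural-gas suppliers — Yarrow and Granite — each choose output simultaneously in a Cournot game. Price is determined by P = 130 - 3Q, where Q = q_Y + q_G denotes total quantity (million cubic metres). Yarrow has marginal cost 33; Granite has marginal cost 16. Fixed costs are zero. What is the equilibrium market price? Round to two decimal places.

59.67

Yarrow's profit: π_Y = (130 - 3Q)q_Y - (33q_Y). Setting ∂π_Y/∂q_Y = 0: 97 - 6q_Y - 3(q_G) = 0.
Granite's first-order condition: 114 - 6q_G - 3(q_Y) = 0.
Best responses: q_Y = (97 - 3q_G)/6, q_G = (114 - 3q_Y)/6.
Solving the pair: q_Y = 80/9, q_G = 131/9.
Total output Q = 211/9, so price P = 130 - 3·(211/9) = 179/3.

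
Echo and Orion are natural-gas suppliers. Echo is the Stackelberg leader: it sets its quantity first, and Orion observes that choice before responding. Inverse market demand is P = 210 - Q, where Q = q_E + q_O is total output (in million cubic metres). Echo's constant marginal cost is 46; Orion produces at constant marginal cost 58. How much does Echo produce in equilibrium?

88

The follower Orion best-responds to any q_E: π_O = (210 - Q)q_O - 58q_O.
∂π_O/∂q_O = 152 - q_E - 2q_O = 0 gives the reaction function q_O = (152 - q_E)/2.
Echo substitutes q_O(q_E) into its own profit: π_E = q_E(210 - q_E - (152 - q_E)/2) - 46q_E = (134 - (1/2)q_E)q_E - 46q_E.
Leader FOC: 88 - q_E = 0, so q_E = 88.
Then q_O = (152 - 88)/2 = 32.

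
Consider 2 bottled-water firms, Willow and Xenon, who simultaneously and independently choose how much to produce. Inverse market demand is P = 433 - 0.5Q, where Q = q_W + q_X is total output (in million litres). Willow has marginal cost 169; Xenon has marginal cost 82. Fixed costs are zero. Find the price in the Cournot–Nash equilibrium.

228

Willow's profit: π_W = (433 - 0.5Q)q_W - (169q_W). Setting ∂π_W/∂q_W = 0: 264 - q_W - (1/2)(q_X) = 0.
Xenon's profit: π_X = (433 - 0.5Q)q_X - (82q_X). Setting ∂π_X/∂q_X = 0: 351 - q_X - (1/2)(q_W) = 0.
Rearranging gives the reaction functions q_W = (264 - (1/2)q_X) and q_X = (351 - (1/2)q_W).
Solving the pair: q_W = 118, q_X = 292.
Total output Q = 410, so price P = 433 - (1/2)·410 = 228.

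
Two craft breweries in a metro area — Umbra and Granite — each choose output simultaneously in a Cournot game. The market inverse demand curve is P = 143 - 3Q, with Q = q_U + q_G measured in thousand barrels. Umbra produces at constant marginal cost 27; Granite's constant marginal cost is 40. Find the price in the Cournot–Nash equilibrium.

70

Umbra's profit: π_U = (143 - 3Q)q_U - (27q_U). Setting ∂π_U/∂q_U = 0: 116 - 6q_U - 3(q_G) = 0.
Granite's first-order condition: 103 - 6q_G - 3(q_U) = 0.
Rearranging gives the reaction functions q_U = (116 - 3q_G)/6 and q_G = (103 - 3q_U)/6.
Solving the pair: q_U = 43/3, q_G = 10.
Total output Q = 73/3, so price P = 143 - 3·(73/3) = 70.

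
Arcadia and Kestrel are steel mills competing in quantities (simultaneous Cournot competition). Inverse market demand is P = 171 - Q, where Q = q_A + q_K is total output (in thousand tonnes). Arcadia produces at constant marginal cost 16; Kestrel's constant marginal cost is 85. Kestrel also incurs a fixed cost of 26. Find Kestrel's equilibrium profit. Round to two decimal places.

Arcadia's profit: π_A = (171 - Q)q_A - (16q_A). Setting ∂π_A/∂q_A = 0: 155 - 2q_A - (q_K) = 0.
Kestrel's profit: π_K = (171 - Q)q_K - (85q_K). Setting ∂π_K/∂q_K = 0: 86 - 2q_K - (q_A) = 0.
Best responses: q_A = (155 - q_K)/2, q_K = (86 - q_A)/2.
Substituting one into the other gives q_A = 224/3 and q_K = 17/3.
Price P = 171 - 241/3 = 272/3.
Kestrel's profit: (272/3 - 85)·(17/3) - 26 = 55/9.

6.11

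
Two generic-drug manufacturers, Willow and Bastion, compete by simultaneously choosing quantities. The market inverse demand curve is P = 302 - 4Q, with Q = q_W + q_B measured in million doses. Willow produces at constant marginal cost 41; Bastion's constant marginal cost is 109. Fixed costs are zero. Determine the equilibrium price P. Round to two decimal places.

Willow's profit: π_W = (302 - 4Q)q_W - (41q_W). Setting ∂π_W/∂q_W = 0: 261 - 8q_W - 4(q_B) = 0.
Bastion's first-order condition: 193 - 8q_B - 4(q_W) = 0.
So q_W = (261 - 4q_B)/8 and q_B = (193 - 4q_W)/8.
Substituting one into the other gives q_W = 329/12 and q_B = 125/12.
Total output Q = 227/6, so price P = 302 - 4·(227/6) = 452/3.

150.67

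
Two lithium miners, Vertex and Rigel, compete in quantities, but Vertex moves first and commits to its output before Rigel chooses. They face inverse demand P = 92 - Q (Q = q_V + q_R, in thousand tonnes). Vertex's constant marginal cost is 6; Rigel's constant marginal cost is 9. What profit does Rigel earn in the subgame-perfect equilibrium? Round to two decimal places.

370.56

The follower Rigel best-responds to any q_V: π_R = (92 - Q)q_R - 9q_R.
Follower FOC: 83 - q_V - 2q_R = 0, so q_R(q_V) = (83 - q_V)/2.
Vertex substitutes q_R(q_V) into its own profit: π_V = q_V(92 - q_V - (83 - q_V)/2) - 6q_V = (101/2 - (1/2)q_V)q_V - 6q_V.
Leader FOC: 89/2 - q_V = 0, so q_V = 89/2.
Then q_R = (83 - 89/2)/2 = 77/4.
Price P = 92 - 255/4 = 113/4.
Rigel's profit: (113/4 - 9)·(77/4) = 370.5625.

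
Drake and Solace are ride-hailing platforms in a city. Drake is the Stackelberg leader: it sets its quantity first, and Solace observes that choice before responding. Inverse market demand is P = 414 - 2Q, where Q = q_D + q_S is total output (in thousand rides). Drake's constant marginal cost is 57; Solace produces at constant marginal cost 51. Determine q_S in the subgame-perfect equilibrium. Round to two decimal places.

46.88

The follower Solace best-responds to any q_D: π_S = (414 - 2Q)q_S - 51q_S.
Setting the follower's marginal profit to zero, 363 - 2q_D - 4q_S = 0, i.e. q_S = (363 - 2q_D)/4.
The leader anticipates this reaction. Substituting into P = 414 - 2Q gives P = 465/2 - q_D, so π_D = (465/2 - q_D)q_D - 57q_D.
Leader FOC: 351/2 - 2q_D = 0, so q_D = 351/4.
Then q_S = (363 - 2·(351/4))/4 = 375/8.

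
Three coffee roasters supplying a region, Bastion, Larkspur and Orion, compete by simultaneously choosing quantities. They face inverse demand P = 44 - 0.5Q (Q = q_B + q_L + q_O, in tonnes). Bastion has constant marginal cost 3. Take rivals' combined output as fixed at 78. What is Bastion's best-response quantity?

With rivals' combined output fixed at 78, Bastion's profit is π_B = (44 - (1/2)·78 - (1/2)q_B)q_B - (3q_B) = (5 - (1/2)q_B)q_B - (3q_B).
∂π_B/∂q_B = 2 - q_B = 0, so q_B = 2.

2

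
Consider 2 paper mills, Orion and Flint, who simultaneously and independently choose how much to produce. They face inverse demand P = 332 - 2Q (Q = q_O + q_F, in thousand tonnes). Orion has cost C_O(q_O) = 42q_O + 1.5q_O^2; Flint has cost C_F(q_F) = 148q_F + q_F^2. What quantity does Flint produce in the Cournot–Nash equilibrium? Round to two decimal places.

18.63

Orion's profit: π_O = (332 - 2Q)q_O - (42q_O + (3/2)q_O²). Setting ∂π_O/∂q_O = 0: 290 - 7q_O - 2(q_F) = 0.
Flint's profit: π_F = (332 - 2Q)q_F - (148q_F + q_F²). Setting ∂π_F/∂q_F = 0: 184 - 6q_F - 2(q_O) = 0.
So q_O = (290 - 2q_F)/7 and q_F = (184 - 2q_O)/6.
Substituting one into the other gives q_O = 686/19 and q_F = 354/19.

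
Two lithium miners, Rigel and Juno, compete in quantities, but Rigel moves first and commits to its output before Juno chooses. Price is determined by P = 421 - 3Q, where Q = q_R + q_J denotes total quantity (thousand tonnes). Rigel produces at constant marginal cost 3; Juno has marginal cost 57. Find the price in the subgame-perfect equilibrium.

The follower Juno best-responds to any q_R: π_J = (421 - 3Q)q_J - 57q_J.
Follower FOC: 364 - 3q_R - 6q_J = 0, so q_J(q_R) = (364 - 3q_R)/6.
Rigel substitutes q_J(q_R) into its own profit: π_R = q_R(421 - 3q_R - (364 - 3q_R)/2) - 3q_R = (239 - (3/2)q_R)q_R - 3q_R.
Leader FOC: 236 - 3q_R = 0, so q_R = 236/3.
Then q_J = (364 - 3·(236/3))/6 = 64/3.
Total output Q = 100, so price P = 421 - 3·100 = 121.

121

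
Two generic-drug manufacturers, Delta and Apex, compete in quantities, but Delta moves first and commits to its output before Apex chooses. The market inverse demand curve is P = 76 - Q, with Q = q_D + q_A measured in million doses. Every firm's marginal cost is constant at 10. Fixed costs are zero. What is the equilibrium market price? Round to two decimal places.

The follower Apex best-responds to any q_D: π_A = (76 - Q)q_A - 10q_A.
Follower FOC: 66 - q_D - 2q_A = 0, so q_A(q_D) = (66 - q_D)/2.
The leader anticipates this reaction. Substituting into P = 76 - Q gives P = 43 - (1/2)q_D, so π_D = (43 - (1/2)q_D)q_D - 10q_D.
Maximising: ∂π_D/∂q_D = 33 - q_D = 0, giving q_D = 33.
Then q_A = (66 - 33)/2 = 33/2.
Total output Q = 99/2, so price P = 76 - 99/2 = 53/2.

26.50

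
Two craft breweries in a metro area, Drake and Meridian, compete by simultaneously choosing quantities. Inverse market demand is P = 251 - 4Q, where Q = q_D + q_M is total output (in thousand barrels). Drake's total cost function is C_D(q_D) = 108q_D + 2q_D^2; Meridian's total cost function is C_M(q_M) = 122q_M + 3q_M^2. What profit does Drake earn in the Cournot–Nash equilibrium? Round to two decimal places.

573.46

Drake's profit: π_D = (251 - 4Q)q_D - (108q_D + 2q_D²). Setting ∂π_D/∂q_D = 0: 143 - 12q_D - 4(q_M) = 0.
Meridian's profit: π_M = (251 - 4Q)q_M - (122q_M + 3q_M²). Setting ∂π_M/∂q_M = 0: 129 - 14q_M - 4(q_D) = 0.
Best responses: q_D = (143 - 4q_M)/12, q_M = (129 - 4q_D)/14.
Substituting one into the other gives q_D = 743/76 and q_M = 122/19.
Price P = 251 - 4·(1231/76) = 186.2105.
Drake's profit: 186.2105·(743/76) - 108·(743/76) - 2(743/76)² = 573.4581.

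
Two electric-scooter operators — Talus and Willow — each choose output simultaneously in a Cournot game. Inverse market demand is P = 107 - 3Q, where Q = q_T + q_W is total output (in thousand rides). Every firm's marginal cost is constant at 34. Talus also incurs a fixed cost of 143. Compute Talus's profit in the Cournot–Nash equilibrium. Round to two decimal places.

54.37

A representative firm's profit is π_i = q_i(107 - 3Q) - 34q_i.
First-order condition (treating rivals' output as given): 73 - 6q_i - 3q_j = 0.
By symmetry each firm produces the same amount; substituting q_j = q_i yields q_i = 73/9.
Price P = 107 - 3·(146/9) = 175/3.
Talus's profit: (175/3 - 34)·(73/9) - 143 = 1468/27.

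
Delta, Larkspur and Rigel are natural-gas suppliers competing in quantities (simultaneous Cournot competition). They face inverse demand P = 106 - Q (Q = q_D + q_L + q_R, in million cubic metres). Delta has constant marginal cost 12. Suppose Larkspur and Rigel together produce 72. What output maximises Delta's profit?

11

With rivals' combined output fixed at 72, Delta's profit is π_D = (106 - 72 - q_D)q_D - (12q_D) = (34 - q_D)q_D - (12q_D).
∂π_D/∂q_D = 22 - 2q_D = 0, so q_D = 11.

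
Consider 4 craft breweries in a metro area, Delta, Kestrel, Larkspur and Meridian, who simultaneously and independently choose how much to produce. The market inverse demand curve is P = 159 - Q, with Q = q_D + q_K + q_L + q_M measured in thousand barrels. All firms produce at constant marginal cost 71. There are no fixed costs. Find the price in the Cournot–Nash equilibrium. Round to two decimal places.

88.60

Each firm earns π_i = (159 - Q)q_i - 71q_i.
First-order condition (treating rivals' output as given): 88 - 2q_i - Σ_{j≠i} q_j = 0.
With identical firms every q_j equals q_i, so Σ_{j≠i} q_j = 3q_i and 88 = 5q_i, giving q_i = 88/5.
Total output Q = 352/5, so price P = 159 - 352/5 = 443/5.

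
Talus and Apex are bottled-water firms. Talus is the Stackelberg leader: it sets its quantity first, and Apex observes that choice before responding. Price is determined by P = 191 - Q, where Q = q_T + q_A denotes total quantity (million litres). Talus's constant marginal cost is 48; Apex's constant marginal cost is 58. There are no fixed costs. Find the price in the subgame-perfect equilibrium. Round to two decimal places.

86.25

Solve by backward induction. Given q_T, the follower Apex maximises π_A = (191 - q_T - q_A)q_A - 58q_A.
∂π_A/∂q_A = 133 - q_T - 2q_A = 0 gives the reaction function q_A = (133 - q_T)/2.
The leader anticipates this reaction. Substituting into P = 191 - Q gives P = 249/2 - (1/2)q_T, so π_T = (249/2 - (1/2)q_T)q_T - 48q_T.
The leader's first-order condition 153/2 - q_T = 0 yields q_T = 153/2.
Then q_A = (133 - 153/2)/2 = 113/4.
Total output Q = 419/4, so price P = 191 - 419/4 = 345/4.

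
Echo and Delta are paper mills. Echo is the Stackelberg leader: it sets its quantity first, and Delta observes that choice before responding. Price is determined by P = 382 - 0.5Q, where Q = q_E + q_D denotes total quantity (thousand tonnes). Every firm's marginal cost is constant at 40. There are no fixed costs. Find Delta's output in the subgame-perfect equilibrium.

171

Solve by backward induction. Given q_E, the follower Delta maximises π_D = (382 - (1/2)q_E - (1/2)q_D)q_D - 40q_D.
Setting the follower's marginal profit to zero, 342 - (1/2)q_E - q_D = 0, i.e. q_D = (342 - (1/2)q_E).
Echo substitutes q_D(q_E) into its own profit: π_E = q_E(382 - (1/2)q_E - (342 - (1/2)q_E)/2) - 40q_E = (211 - (1/4)q_E)q_E - 40q_E.
Leader FOC: 171 - (1/2)q_E = 0, so q_E = 342.
Then q_D = (342 - (1/2)·342) = 171.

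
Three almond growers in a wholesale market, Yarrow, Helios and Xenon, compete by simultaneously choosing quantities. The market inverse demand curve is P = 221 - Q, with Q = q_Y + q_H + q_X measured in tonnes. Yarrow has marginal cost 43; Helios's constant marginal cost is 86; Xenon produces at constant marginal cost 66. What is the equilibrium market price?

Yarrow's profit: π_Y = (221 - Q)q_Y - (43q_Y). Setting ∂π_Y/∂q_Y = 0: 178 - 2q_Y - (q_H + q_X) = 0.
Helios's first-order condition: 135 - 2q_H - (q_Y + q_X) = 0.
Xenon's first-order condition: 155 - 2q_X - (q_Y + q_H) = 0.
Summing all 3 equations gives 468 − 4Q = 0, hence Q = 117.
Back-substituting: q_Y = (178 − 117) = 61, q_H = (135 − 117) = 18, q_X = (155 − 117) = 38.
Total output Q = 117, so price P = 221 - 117 = 104.

104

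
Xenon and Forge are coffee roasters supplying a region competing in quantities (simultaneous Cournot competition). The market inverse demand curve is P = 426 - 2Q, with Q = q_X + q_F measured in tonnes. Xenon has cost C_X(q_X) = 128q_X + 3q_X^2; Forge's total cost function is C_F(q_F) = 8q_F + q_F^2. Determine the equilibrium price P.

Xenon's profit: π_X = (426 - 2Q)q_X - (128q_X + 3q_X²). Setting ∂π_X/∂q_X = 0: 298 - 10q_X - 2(q_F) = 0.
Forge's profit: π_F = (426 - 2Q)q_F - (8q_F + q_F²). Setting ∂π_F/∂q_F = 0: 418 - 6q_F - 2(q_X) = 0.
So q_X = (298 - 2q_F)/10 and q_F = (418 - 2q_X)/6.
Substituting one into the other gives q_X = 17 and q_F = 64.
Total output Q = 81, so price P = 426 - 2·81 = 264.

264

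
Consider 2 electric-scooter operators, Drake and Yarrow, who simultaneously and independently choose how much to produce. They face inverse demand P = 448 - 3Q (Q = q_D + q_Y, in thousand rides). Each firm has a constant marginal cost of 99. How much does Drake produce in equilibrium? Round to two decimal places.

A representative firm's profit is π_i = q_i(448 - 3Q) - 99q_i.
First-order condition (treating rivals' output as given): 349 - 6q_i - 3q_j = 0.
With identical firms every q_j equals q_i, so q_j = q_i and 349 = 9q_i, giving q_i = 349/9.

38.78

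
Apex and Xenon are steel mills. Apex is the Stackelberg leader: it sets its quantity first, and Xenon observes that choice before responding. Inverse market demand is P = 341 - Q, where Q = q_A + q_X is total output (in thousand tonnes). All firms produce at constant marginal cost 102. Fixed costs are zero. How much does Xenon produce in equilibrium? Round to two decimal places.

59.75

Solve by backward induction. Given q_A, the follower Xenon maximises π_X = (341 - q_A - q_X)q_X - 102q_X.
Follower FOC: 239 - q_A - 2q_X = 0, so q_X(q_A) = (239 - q_A)/2.
The leader anticipates this reaction. Substituting into P = 341 - Q gives P = 443/2 - (1/2)q_A, so π_A = (443/2 - (1/2)q_A)q_A - 102q_A.
Leader FOC: 239/2 - q_A = 0, so q_A = 239/2.
Then q_X = (239 - 239/2)/2 = 239/4.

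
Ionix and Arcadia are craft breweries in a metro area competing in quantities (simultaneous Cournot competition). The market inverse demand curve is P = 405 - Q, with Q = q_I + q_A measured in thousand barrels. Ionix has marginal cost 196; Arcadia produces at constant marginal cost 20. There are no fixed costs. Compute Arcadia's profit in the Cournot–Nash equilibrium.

Ionix's profit: π_I = (405 - Q)q_I - (196q_I). Setting ∂π_I/∂q_I = 0: 209 - 2q_I - (q_A) = 0.
Arcadia's first-order condition: 385 - 2q_A - (q_I) = 0.
Best responses: q_I = (209 - q_A)/2, q_A = (385 - q_I)/2.
Substituting one into the other gives q_I = 11 and q_A = 187.
Price P = 405 - 198 = 207.
Arcadia's profit: (207 - 20)·187 = 34969.

34969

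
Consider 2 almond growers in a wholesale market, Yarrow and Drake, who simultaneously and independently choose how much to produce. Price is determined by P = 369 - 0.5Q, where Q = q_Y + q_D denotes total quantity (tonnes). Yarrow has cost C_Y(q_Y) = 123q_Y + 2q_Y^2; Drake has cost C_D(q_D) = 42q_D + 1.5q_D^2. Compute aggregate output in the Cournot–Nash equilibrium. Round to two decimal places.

Yarrow's profit: π_Y = (369 - 0.5Q)q_Y - (123q_Y + 2q_Y²). Setting ∂π_Y/∂q_Y = 0: 246 - 5q_Y - (1/2)(q_D) = 0.
Drake's profit: π_D = (369 - 0.5Q)q_D - (42q_D + (3/2)q_D²). Setting ∂π_D/∂q_D = 0: 327 - 4q_D - (1/2)(q_Y) = 0.
Rearranging gives the reaction functions q_Y = (246 - (1/2)q_D)/5 and q_D = (327 - (1/2)q_Y)/4.
Substituting one into the other gives q_Y = 41.5443 and q_D = 76.5570.
Total output Q = 41.5443 + 76.5570 = 118.1013.

118.10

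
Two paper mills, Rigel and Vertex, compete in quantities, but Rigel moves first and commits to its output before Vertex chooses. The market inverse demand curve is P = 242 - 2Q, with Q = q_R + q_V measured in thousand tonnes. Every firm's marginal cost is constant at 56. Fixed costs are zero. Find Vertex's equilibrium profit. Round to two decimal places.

Solve by backward induction. Given q_R, the follower Vertex maximises π_V = (242 - 2q_R - 2q_V)q_V - 56q_V.
Follower FOC: 186 - 2q_R - 4q_V = 0, so q_V(q_R) = (186 - 2q_R)/4.
Rigel substitutes q_V(q_R) into its own profit: π_R = q_R(242 - 2q_R - (186 - 2q_R)/2) - 56q_R = (149 - q_R)q_R - 56q_R.
The leader's first-order condition 93 - 2q_R = 0 yields q_R = 93/2.
Then q_V = (186 - 2·(93/2))/4 = 93/4.
Price P = 242 - 2·(279/4) = 205/2.
Vertex's profit: (205/2 - 56)·(93/4) = 1081.1250.

1081.13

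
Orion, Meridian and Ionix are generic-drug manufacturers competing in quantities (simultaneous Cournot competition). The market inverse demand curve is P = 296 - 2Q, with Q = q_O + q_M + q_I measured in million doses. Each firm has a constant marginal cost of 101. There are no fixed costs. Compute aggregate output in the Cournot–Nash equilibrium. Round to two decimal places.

73.13

Each firm earns π_i = (296 - 2Q)q_i - 101q_i.
First-order condition (treating rivals' output as given): 195 - 4q_i - 2·Σ_{j≠i} q_j = 0.
By symmetry each firm produces the same amount; substituting Σ_{j≠i} q_j = 2q_i yields q_i = 195/8.
Total output Q = 195/8 + 195/8 + 195/8 = 585/8.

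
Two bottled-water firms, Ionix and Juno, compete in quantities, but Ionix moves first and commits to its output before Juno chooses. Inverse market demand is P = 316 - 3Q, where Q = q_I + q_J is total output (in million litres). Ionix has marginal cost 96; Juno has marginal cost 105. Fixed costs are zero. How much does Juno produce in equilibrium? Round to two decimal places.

The follower Juno best-responds to any q_I: π_J = (316 - 3Q)q_J - 105q_J.
Follower FOC: 211 - 3q_I - 6q_J = 0, so q_J(q_I) = (211 - 3q_I)/6.
The leader anticipates this reaction. Substituting into P = 316 - 3Q gives P = 421/2 - (3/2)q_I, so π_I = (421/2 - (3/2)q_I)q_I - 96q_I.
Maximising: ∂π_I/∂q_I = 229/2 - 3q_I = 0, giving q_I = 229/6.
Then q_J = (211 - 3·(229/6))/6 = 193/12.

16.08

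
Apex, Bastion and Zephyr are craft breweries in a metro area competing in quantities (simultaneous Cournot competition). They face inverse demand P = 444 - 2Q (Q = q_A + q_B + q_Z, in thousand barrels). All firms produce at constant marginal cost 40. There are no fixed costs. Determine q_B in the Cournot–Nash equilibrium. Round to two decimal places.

Each firm earns π_i = (444 - 2Q)q_i - 40q_i.
Setting ∂π_i/∂q_i = 0 with rivals' quantities fixed: 404 - 4q_i - 2·Σ_{j≠i} q_j = 0.
By symmetry each firm produces the same amount; substituting Σ_{j≠i} q_j = 2q_i yields q_i = 404/8 = 101/2.

50.50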